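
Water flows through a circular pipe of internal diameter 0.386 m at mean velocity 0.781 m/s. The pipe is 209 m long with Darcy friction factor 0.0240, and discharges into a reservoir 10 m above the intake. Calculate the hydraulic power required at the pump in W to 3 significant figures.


Approach: apply continuity + Darcy-Weisbach + hydraulic power, Q = A*v; hf = f*(L/D)*(v^2/(2g)); H = static + hf; P = rho*g*Q*H.
Step 1 — flow rate (continuity, Q = A*v):
  A = pi*(0.386/2)^2 = 0.11702 m^2
  Q = 0.11702 * 0.781 = 0.091394 m^3/s
Step 2 — friction head loss (Darcy-Weisbach):
  hf = 0.0240 * (209/0.386) * (0.781^2 / (2*9.81))
  hf = 0.40399 m
Step 3 — total head: H = 10 + 0.40399 = 10.404 m
Step 4 — hydraulic power (P = rho*g*Q*H):
  P = 1000 * 9.81 * 0.091394 * 10.404 = 9330 W
Therefore the hydraulic power required at the pump = 9330 W.


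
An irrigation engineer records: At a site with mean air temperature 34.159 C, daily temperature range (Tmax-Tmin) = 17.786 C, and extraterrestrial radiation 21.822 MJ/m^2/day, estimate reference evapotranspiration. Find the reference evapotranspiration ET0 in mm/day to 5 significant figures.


Approach: apply the Hargreaves-Samani method, ET0 = 0.0023*(Tmean+17.8)*sqrt(Tmax-Tmin)*0.408*Ra.
ET0 = 0.0023*(34.159+17.8)*sqrt(17.786)*0.408*21.822 = 4.4873 mm/day
Therefore the reference evapotranspiration ET0 = 4.4873 mm/day.


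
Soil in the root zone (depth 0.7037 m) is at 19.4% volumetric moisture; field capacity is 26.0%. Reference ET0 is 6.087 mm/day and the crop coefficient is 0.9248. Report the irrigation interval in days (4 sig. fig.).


Approach: apply soil-water budget scheduling, SMD = (FC-theta)/100*depth*1000; ETc = ET0*Kc; interval = SMD/ETc.
Step 1 — soil moisture deficit:
  SMD = (26.0 - 19.4)/100 * 0.7037 * 1000 = 46.4442 mm
Step 2 — daily crop ET (ETc = ET0*Kc):
  ETc = 6.087 * 0.9248 = 5.62926 mm/day
Step 3 — irrigation interval (SMD/ETc):
  interval = 46.4442 / 5.62926 = 8.251 days
Therefore the irrigation interval = 8.251 days.


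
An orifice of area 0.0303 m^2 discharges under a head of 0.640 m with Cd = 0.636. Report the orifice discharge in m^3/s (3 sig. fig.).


Approach: apply the orifice equation, Q = Cd*A*sqrt(2*g*h).
Q = 0.636 * 0.0303 * sqrt(2*9.81*0.640) = 0.0683 m^3/s
Therefore the orifice discharge = 0.0683 m^3/s.


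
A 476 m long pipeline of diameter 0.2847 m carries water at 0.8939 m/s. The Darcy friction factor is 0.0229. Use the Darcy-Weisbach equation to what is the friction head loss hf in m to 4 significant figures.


Approach: apply the Darcy-Weisbach equation, hf = f*(L/D)*(v^2/(2g)).
hf = 0.0229 * (476/0.2847) * (0.8939^2 / (2*9.81))
hf = 1.559 m
Therefore the friction head loss hf = 1.559 m.


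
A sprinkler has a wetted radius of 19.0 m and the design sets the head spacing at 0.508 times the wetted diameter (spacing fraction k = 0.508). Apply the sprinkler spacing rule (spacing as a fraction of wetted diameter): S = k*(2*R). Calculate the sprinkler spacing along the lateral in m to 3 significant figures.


S = 0.508 * (2 * 19.0) = 19.3 m
Therefore the sprinkler spacing along the lateral = 19.3 m.


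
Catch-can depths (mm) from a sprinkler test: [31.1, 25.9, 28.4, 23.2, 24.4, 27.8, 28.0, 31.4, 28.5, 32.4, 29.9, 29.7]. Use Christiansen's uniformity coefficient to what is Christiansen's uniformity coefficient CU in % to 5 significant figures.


Approach: apply Christiansen's uniformity coefficient, CU = (1 - mean_abs_deviation/mean)*100.
mean = 28.39167 mm
mean |d_i - mean| = 2.109722 mm
CU = (1 - 2.109722/28.39167)*100 = 92.569 %
Therefore Christiansen's uniformity coefficient CU = 92.569 %.


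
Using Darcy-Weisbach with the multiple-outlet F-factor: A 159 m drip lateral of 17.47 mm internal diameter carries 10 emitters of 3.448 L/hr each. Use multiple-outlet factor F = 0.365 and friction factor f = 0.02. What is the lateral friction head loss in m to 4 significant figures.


Approach: apply Darcy-Weisbach with the multiple-outlet F-factor, Q = n*q/(3600*1000) m^3/s; v = Q/A; hf = F*f*(L/D)*(v^2/(2g)).
Q = 10*3.448/(3600*1000) = 9.57778e-06 m^3/s
A = pi*(17.47e-3/2)^2 = 2.39704e-04 m^2, so v = Q/A = 0.0399566 m/s
hf = 0.365*0.02*(159/0.01747)*(0.0399566^2/(2*9.81)) = 0.005406 m
Therefore the lateral friction head loss = 0.005406 m.


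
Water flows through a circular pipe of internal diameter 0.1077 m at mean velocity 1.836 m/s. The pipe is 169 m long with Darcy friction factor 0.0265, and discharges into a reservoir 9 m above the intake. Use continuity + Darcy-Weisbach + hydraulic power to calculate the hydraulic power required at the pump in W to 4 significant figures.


Approach: apply continuity + Darcy-Weisbach + hydraulic power, Q = A*v; hf = f*(L/D)*(v^2/(2g)); H = static + hf; P = rho*g*Q*H.
Step 1 — flow rate (continuity, Q = A*v):
  A = pi*(0.1077/2)^2 = 0.00911006 m^2
  Q = 0.00911006 * 1.836 = 0.0167261 m^3/s
Step 2 — friction head loss (Darcy-Weisbach):
  hf = 0.0265 * (169/0.1077) * (1.836^2 / (2*9.81))
  hf = 7.14436 m
Step 3 — total head: H = 9 + 7.14436 = 16.1444 m
Step 4 — hydraulic power (P = rho*g*Q*H):
  P = 1000 * 9.81 * 0.0167261 * 16.1444 = 2649 W
Therefore the hydraulic power required at the pump = 2649 W.


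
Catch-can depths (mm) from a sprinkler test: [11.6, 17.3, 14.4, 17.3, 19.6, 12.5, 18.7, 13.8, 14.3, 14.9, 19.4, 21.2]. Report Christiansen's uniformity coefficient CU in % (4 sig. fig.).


Approach: apply Christiansen's uniformity coefficient, CU = (1 - mean_abs_deviation/mean)*100.
mean = 16.2500 mm
mean |d_i - mean| = 2.66667 mm
CU = (1 - 2.66667/16.2500)*100 = 83.59 %
Therefore Christiansen's uniformity coefficient CU = 83.59 %.


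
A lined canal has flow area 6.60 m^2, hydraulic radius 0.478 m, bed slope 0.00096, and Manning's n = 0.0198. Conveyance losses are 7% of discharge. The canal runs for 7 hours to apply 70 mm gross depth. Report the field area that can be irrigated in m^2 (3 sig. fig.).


Approach: apply Manning's equation with a conveyance and depth budget, Q = (1/n)*A*R^(2/3)*S^(1/2); Q_field = Q*(1-loss); Area = Q_field*t/(d/1000).
Step 1 — canal discharge (Manning's equation):
  Q = (1/0.0198) * 6.60 * 0.478^(2/3) * 0.00096^(1/2) = 6.3139 m^3/s
Step 2 — delivered flow: Q_field = 6.3139*(1 - 7/100) = 5.8720 m^3/s
Step 3 — volume delivered: V = 5.8720 * 7*3600 = 147970 m^3
Step 4 — area served: A = V / (depth/1000) = 147970 / 0.07 = 2110000 m^2
Therefore the field area that can be irrigated = 2110000 m^2.


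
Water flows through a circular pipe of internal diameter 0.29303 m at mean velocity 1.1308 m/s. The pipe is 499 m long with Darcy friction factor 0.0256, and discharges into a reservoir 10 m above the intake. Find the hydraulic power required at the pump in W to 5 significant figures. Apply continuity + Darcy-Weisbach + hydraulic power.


Approach: apply continuity + Darcy-Weisbach + hydraulic power, Q = A*v; hf = f*(L/D)*(v^2/(2g)); H = static + hf; P = rho*g*Q*H.
Step 1 — flow rate (continuity, Q = A*v):
  A = pi*(0.29303/2)^2 = 0.06743945 m^2
  Q = 0.06743945 * 1.1308 = 0.07626054 m^3/s
Step 2 — friction head loss (Darcy-Weisbach):
  hf = 0.0256 * (499/0.29303) * (1.1308^2 / (2*9.81))
  hf = 2.841195 m
Step 3 — total head: H = 10 + 2.841195 = 12.84119 m
Step 4 — hydraulic power (P = rho*g*Q*H):
  P = 1000 * 9.81 * 0.07626054 * 12.84119 = 9606.7 W
Therefore the hydraulic power required at the pump = 9606.7 W.


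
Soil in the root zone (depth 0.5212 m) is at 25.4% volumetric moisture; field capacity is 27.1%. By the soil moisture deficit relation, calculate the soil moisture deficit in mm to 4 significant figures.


Approach: apply the soil moisture deficit relation, SMD = (FC - theta)/100 * depth * 1000.
SMD = (27.1 - 25.4)/100 * 0.5212 * 1000 = 8.860 mm
Therefore the soil moisture deficit = 8.860 mm.


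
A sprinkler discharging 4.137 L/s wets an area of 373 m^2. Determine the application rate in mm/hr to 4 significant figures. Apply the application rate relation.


Approach: apply the application rate relation, rate = (Q/A)*3600.
rate = (4.137 / 373) * 3600 = 39.93 mm/hr
Therefore the application rate = 39.93 mm/hr.


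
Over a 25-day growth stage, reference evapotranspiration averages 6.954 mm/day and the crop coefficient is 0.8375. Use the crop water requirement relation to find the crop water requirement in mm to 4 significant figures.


Approach: apply the crop water requirement relation, CWR = ET0 * Kc * days.
CWR = 6.954 * 0.8375 * 25 = 145.6 mm
Therefore the crop water requirement = 145.6 mm.


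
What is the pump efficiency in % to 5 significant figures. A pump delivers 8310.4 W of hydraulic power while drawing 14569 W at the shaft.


Approach: apply the efficiency ratio, eta = (P_out/P_in)*100.
eta = (8310.4 / 14569) * 100 = 57.042 %
Therefore the pump efficiency = 57.042 %.


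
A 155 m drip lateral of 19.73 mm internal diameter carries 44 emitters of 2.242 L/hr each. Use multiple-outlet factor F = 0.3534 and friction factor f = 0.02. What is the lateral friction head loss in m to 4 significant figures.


Approach: apply Darcy-Weisbach with the multiple-outlet F-factor, Q = n*q/(3600*1000) m^3/s; v = Q/A; hf = F*f*(L/D)*(v^2/(2g)).
Q = 44*2.242/(3600*1000) = 2.74022e-05 m^3/s
A = pi*(19.73e-3/2)^2 = 3.05734e-04 m^2, so v = Q/A = 0.0896276 m/s
hf = 0.3534*0.02*(155/0.01973)*(0.0896276^2/(2*9.81)) = 0.02273 m
Therefore the lateral friction head loss = 0.02273 m.


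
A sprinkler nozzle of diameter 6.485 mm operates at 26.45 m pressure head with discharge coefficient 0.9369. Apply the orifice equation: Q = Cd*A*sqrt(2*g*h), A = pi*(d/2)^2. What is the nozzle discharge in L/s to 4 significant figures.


A = pi*(6.485e-3/2)^2 = 3.30301e-05 m^2
Q = 0.9369 * 3.30301e-05 * sqrt(2*9.81*26.45) * 1000 = 0.7050 L/s
Therefore the nozzle discharge = 0.7050 L/s.


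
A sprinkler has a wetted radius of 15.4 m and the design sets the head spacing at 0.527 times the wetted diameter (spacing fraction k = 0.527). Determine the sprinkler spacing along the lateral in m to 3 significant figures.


Approach: apply the sprinkler spacing rule (spacing as a fraction of wetted diameter), S = k*(2*R).
S = 0.527 * (2 * 15.4) = 16.2 m
Therefore the sprinkler spacing along the lateral = 16.2 m.


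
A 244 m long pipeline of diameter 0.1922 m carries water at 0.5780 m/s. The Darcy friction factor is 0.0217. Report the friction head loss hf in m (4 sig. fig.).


Approach: apply the Darcy-Weisbach equation, hf = f*(L/D)*(v^2/(2g)).
hf = 0.0217 * (244/0.1922) * (0.5780^2 / (2*9.81))
hf = 0.4691 m
Therefore the friction head loss hf = 0.4691 m.


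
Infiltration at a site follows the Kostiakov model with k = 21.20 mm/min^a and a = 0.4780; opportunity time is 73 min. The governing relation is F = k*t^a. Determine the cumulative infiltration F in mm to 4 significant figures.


F = 21.20 * 73^0.4780 = 164.8 mm
Therefore the cumulative infiltration F = 164.8 mm.


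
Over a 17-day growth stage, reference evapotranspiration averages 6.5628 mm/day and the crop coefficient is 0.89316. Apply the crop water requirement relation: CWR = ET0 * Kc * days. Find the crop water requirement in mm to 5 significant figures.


CWR = 6.5628 * 0.89316 * 17 = 99.648 mm
Therefore the crop water requirement = 99.648 mm.


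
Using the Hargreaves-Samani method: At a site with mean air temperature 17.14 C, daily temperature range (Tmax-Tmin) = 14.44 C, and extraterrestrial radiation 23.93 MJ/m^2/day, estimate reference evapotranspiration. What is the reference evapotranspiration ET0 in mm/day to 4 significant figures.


Approach: apply the Hargreaves-Samani method, ET0 = 0.0023*(Tmean+17.8)*sqrt(Tmax-Tmin)*0.408*Ra.
ET0 = 0.0023*(17.14+17.8)*sqrt(14.44)*0.408*23.93 = 2.982 mm/day
Therefore the reference evapotranspiration ET0 = 2.982 mm/day.


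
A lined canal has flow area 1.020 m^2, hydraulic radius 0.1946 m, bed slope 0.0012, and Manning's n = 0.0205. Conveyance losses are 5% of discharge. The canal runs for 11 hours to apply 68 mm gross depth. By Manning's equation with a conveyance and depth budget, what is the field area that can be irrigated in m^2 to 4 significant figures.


Approach: apply Manning's equation with a conveyance and depth budget, Q = (1/n)*A*R^(2/3)*S^(1/2); Q_field = Q*(1-loss); Area = Q_field*t/(d/1000).
Step 1 — canal discharge (Manning's equation):
  Q = (1/0.0205) * 1.020 * 0.1946^(2/3) * 0.0012^(1/2) = 0.578805 m^3/s
Step 2 — delivered flow: Q_field = 0.578805*(1 - 5/100) = 0.549865 m^3/s
Step 3 — volume delivered: V = 0.549865 * 11*3600 = 21774.6 m^3
Step 4 — area served: A = V / (depth/1000) = 21774.6 / 0.068 = 320200 m^2
Therefore the field area that can be irrigated = 320200 m^2.


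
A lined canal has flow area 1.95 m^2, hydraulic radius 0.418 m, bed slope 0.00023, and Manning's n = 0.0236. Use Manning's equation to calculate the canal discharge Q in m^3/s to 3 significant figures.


Approach: apply Manning's equation, Q = (1/n)*A*R^(2/3)*S^(1/2).
Q = (1/0.0236) * 1.95 * 0.418^(2/3) * 0.00023^(1/2) = 0.701 m^3/s
Therefore the canal discharge Q = 0.701 m^3/s.


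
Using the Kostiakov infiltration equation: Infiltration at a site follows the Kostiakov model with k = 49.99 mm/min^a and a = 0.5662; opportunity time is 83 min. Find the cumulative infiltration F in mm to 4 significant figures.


Approach: apply the Kostiakov infiltration equation, F = k*t^a.
F = 49.99 * 83^0.5662 = 610.2 mm
Therefore the cumulative infiltration F = 610.2 mm.


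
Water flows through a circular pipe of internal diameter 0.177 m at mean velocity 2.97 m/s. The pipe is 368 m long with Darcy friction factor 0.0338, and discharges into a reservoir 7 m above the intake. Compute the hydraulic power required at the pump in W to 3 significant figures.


Approach: apply continuity + Darcy-Weisbach + hydraulic power, Q = A*v; hf = f*(L/D)*(v^2/(2g)); H = static + hf; P = rho*g*Q*H.
Step 1 — flow rate (continuity, Q = A*v):
  A = pi*(0.177/2)^2 = 0.024606 m^2
  Q = 0.024606 * 2.97 = 0.073079 m^3/s
Step 2 — friction head loss (Darcy-Weisbach):
  hf = 0.0338 * (368/0.177) * (2.97^2 / (2*9.81))
  hf = 31.594 m
Step 3 — total head: H = 7 + 31.594 = 38.594 m
Step 4 — hydraulic power (P = rho*g*Q*H):
  P = 1000 * 9.81 * 0.073079 * 38.594 = 27700 W
Therefore the hydraulic power required at the pump = 27700 W.


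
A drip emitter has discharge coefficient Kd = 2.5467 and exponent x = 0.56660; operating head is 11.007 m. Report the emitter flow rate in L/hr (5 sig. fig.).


Approach: apply the emitter characteristic equation, q = Kd * h^x.
q = 2.5467 * 11.007^0.56660 = 9.9126 L/hr
Therefore the emitter flow rate = 9.9126 L/hr.


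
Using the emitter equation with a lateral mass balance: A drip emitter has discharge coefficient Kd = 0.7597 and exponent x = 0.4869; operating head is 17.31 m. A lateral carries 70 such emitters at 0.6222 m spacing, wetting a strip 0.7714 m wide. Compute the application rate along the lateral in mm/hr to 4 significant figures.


Approach: apply the emitter equation with a lateral mass balance, q = Kd*h^x; Q = n*q; rate = Q/(n*spacing*width).
Step 1 — single emitter flow (q = Kd*h^x):
  q = 0.7597 * 17.31^0.4869 = 3.04487 L/hr
Step 2 — total lateral flow: Q = 70 * 3.04487 = 213.141 L/hr
Step 3 — wetted area: A = 70 * 0.6222 * 0.7714 = 33.5976 m^2
Step 4 — application rate: Q/A = 213.141/33.5976 = 6.344 mm/hr
Therefore the application rate along the lateral = 6.344 mm/hr.


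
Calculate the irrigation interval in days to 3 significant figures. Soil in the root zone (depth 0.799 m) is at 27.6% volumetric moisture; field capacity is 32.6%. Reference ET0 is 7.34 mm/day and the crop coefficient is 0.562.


Approach: apply soil-water budget scheduling, SMD = (FC-theta)/100*depth*1000; ETc = ET0*Kc; interval = SMD/ETc.
Step 1 — soil moisture deficit:
  SMD = (32.6 - 27.6)/100 * 0.799 * 1000 = 39.950 mm
Step 2 — daily crop ET (ETc = ET0*Kc):
  ETc = 7.34 * 0.562 = 4.1251 mm/day
Step 3 — irrigation interval (SMD/ETc):
  interval = 39.950 / 4.1251 = 9.68 days
Therefore the irrigation interval = 9.68 days.


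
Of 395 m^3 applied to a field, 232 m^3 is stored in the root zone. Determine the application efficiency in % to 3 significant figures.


Approach: apply the application efficiency ratio, Ea = (stored/applied)*100.
Ea = (232/395)*100 = 58.7 %
Therefore the application efficiency = 58.7 %.


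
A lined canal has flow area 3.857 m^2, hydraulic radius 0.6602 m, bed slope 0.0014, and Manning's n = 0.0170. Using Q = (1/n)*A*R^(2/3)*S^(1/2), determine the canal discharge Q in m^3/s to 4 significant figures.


Q = (1/0.0170) * 3.857 * 0.6602^(2/3) * 0.0014^(1/2) = 6.436 m^3/s
Therefore the canal discharge Q = 6.436 m^3/s.


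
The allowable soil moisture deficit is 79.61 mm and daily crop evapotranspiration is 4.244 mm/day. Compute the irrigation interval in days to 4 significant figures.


Approach: apply the irrigation interval relation, interval = SMD / ETc.
interval = 79.61 / 4.244 = 18.76 days
Therefore the irrigation interval = 18.76 days.


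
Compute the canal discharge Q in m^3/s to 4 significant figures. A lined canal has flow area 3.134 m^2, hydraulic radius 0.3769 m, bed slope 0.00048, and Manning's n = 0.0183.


Approach: apply Manning's equation, Q = (1/n)*A*R^(2/3)*S^(1/2).
Q = (1/0.0183) * 3.134 * 0.3769^(2/3) * 0.00048^(1/2) = 1.958 m^3/s
Therefore the canal discharge Q = 1.958 m^3/s.


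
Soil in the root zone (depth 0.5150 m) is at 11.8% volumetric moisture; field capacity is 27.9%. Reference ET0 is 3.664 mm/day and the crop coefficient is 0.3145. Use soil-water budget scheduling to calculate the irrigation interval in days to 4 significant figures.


Approach: apply soil-water budget scheduling, SMD = (FC-theta)/100*depth*1000; ETc = ET0*Kc; interval = SMD/ETc.
Step 1 — soil moisture deficit:
  SMD = (27.9 - 11.8)/100 * 0.5150 * 1000 = 82.9150 mm
Step 2 — daily crop ET (ETc = ET0*Kc):
  ETc = 3.664 * 0.3145 = 1.15233 mm/day
Step 3 — irrigation interval (SMD/ETc):
  interval = 82.9150 / 1.15233 = 71.95 days
Therefore the irrigation interval = 71.95 days.


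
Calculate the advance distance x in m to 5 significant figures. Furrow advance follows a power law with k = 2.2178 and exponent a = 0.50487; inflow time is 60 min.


Approach: apply the power-law advance function, x = k*t^a.
x = 2.2178 * 60^0.50487 = 17.525 m
Therefore the advance distance x = 17.525 m.


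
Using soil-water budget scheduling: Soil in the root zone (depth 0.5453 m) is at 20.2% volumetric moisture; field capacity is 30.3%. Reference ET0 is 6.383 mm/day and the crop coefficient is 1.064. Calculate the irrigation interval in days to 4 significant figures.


Approach: apply soil-water budget scheduling, SMD = (FC-theta)/100*depth*1000; ETc = ET0*Kc; interval = SMD/ETc.
Step 1 — soil moisture deficit:
  SMD = (30.3 - 20.2)/100 * 0.5453 * 1000 = 55.0753 mm
Step 2 — daily crop ET (ETc = ET0*Kc):
  ETc = 6.383 * 1.064 = 6.79151 mm/day
Step 3 — irrigation interval (SMD/ETc):
  interval = 55.0753 / 6.79151 = 8.109 days
Therefore the irrigation interval = 8.109 days.


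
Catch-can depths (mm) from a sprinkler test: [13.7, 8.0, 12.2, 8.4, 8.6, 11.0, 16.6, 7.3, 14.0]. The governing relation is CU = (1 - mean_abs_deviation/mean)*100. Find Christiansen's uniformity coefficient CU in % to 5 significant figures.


mean = 11.08889 mm
mean |d_i - mean| = 2.698765 mm
CU = (1 - 2.698765/11.08889)*100 = 75.662 %
Therefore Christiansen's uniformity coefficient CU = 75.662 %.


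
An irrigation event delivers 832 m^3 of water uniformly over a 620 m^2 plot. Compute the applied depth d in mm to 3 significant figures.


Approach: apply depth from volume over area, d = (V/A)*1000.
d = (832 / 620) * 1000 = 1340 mm
Therefore the applied depth d = 1340 mm.


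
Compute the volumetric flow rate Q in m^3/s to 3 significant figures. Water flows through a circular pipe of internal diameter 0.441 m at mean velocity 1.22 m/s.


Approach: apply the continuity equation for pipe flow, Q = A * v with A = pi*(D/2)^2.
A = pi*(0.441/2)^2 = 0.15275 m^2
Q = 0.15275 * 1.22 = 0.186 m^3/s
Therefore the volumetric flow rate Q = 0.186 m^3/s.


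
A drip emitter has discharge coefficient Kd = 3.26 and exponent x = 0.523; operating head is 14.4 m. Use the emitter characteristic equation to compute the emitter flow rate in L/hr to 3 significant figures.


Approach: apply the emitter characteristic equation, q = Kd * h^x.
q = 3.26 * 14.4^0.523 = 13.2 L/hr
Therefore the emitter flow rate = 13.2 L/hr.


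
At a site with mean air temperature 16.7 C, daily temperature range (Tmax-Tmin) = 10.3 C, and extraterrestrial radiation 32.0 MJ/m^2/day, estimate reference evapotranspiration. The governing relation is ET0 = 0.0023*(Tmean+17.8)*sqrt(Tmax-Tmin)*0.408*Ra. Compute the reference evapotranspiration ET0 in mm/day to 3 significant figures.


ET0 = 0.0023*(16.7+17.8)*sqrt(10.3)*0.408*32.0 = 3.32 mm/day
Therefore the reference evapotranspiration ET0 = 3.32 mm/day.


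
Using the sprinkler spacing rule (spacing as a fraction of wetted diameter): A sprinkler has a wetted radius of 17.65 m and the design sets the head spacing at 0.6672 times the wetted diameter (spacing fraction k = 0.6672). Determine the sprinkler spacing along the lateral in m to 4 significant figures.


Approach: apply the sprinkler spacing rule (spacing as a fraction of wetted diameter), S = k*(2*R).
S = 0.6672 * (2 * 17.65) = 23.55 m
Therefore the sprinkler spacing along the lateral = 23.55 m.


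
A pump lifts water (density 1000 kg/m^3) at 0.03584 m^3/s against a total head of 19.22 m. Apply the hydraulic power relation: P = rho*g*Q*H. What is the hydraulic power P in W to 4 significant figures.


P = 1000 * 9.81 * 0.03584 * 19.22 = 6758 W
Therefore the hydraulic power P = 6758 W.


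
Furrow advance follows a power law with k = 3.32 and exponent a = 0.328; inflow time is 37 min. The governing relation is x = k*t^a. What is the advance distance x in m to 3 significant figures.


x = 3.32 * 37^0.328 = 10.9 m
Therefore the advance distance x = 10.9 m.


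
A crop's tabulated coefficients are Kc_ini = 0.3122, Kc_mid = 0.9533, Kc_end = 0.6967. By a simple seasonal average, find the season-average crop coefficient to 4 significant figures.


Approach: apply a simple seasonal average, Kc_avg = (Kc_ini + Kc_mid + Kc_end)/3.
Kc_avg = (0.3122 + 0.9533 + 0.6967)/3 = 0.6541
Therefore the season-average crop coefficient = 0.6541.


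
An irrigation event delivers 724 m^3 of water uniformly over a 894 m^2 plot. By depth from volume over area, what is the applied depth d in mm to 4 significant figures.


Approach: apply depth from volume over area, d = (V/A)*1000.
d = (724 / 894) * 1000 = 809.8 mm
Therefore the applied depth d = 809.8 mm.


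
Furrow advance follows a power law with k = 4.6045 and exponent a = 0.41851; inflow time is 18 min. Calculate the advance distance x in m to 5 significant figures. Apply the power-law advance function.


Approach: apply the power-law advance function, x = k*t^a.
x = 4.6045 * 18^0.41851 = 15.436 m
Therefore the advance distance x = 15.436 m.


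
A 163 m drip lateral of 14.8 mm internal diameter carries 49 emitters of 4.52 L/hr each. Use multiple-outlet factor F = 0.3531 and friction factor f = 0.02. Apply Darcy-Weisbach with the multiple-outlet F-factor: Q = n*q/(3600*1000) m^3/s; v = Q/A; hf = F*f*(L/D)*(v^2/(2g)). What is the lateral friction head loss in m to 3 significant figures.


Q = 49*4.52/(3600*1000) = 6.1522e-05 m^3/s
A = pi*(14.8e-3/2)^2 = 1.7203e-04 m^2, so v = Q/A = 0.35762 m/s
hf = 0.3531*0.02*(163/0.0148)*(0.35762^2/(2*9.81)) = 0.507 m
Therefore the lateral friction head loss = 0.507 m.


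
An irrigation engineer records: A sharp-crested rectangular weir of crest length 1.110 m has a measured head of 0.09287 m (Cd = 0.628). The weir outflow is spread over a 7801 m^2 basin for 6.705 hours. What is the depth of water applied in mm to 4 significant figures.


Approach: apply the rectangular weir equation with a volume-to-depth conversion, Q = (2/3)*Cd*L*sqrt(2g)*H^1.5; d = Q*t/A * 1000.
Step 1 — weir discharge:
  Q = (2/3)*0.628*1.110*sqrt(2*9.81)*0.09287^1.5 = 0.0582578 m^3/s
Step 2 — volume: V = 0.0582578 * 6.705*3600 = 1406.23 m^3
Step 3 — depth: d = V/A * 1000 = 1406.23/7801 * 1000 = 180.3 mm
Therefore the depth of water applied = 180.3 mm.


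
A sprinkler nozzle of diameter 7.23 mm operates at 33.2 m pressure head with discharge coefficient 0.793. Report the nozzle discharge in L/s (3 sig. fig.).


Approach: apply the orifice equation, Q = Cd*A*sqrt(2*g*h), A = pi*(d/2)^2.
A = pi*(7.23e-3/2)^2 = 4.1055e-05 m^2
Q = 0.793 * 4.1055e-05 * sqrt(2*9.81*33.2) * 1000 = 0.831 L/s
Therefore the nozzle discharge = 0.831 L/s.


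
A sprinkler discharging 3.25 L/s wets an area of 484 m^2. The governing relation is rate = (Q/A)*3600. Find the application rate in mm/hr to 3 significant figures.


rate = (3.25 / 484) * 3600 = 24.2 mm/hr
Therefore the application rate = 24.2 mm/hr.


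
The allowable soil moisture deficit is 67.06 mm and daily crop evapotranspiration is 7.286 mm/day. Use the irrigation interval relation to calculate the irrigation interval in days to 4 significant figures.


Approach: apply the irrigation interval relation, interval = SMD / ETc.
interval = 67.06 / 7.286 = 9.204 days
Therefore the irrigation interval = 9.204 days.


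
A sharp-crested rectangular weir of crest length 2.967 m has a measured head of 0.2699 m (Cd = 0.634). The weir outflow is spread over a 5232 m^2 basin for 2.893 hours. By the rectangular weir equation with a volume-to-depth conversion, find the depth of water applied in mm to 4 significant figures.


Approach: apply the rectangular weir equation with a volume-to-depth conversion, Q = (2/3)*Cd*L*sqrt(2g)*H^1.5; d = Q*t/A * 1000.
Step 1 — weir discharge:
  Q = (2/3)*0.634*2.967*sqrt(2*9.81)*0.2699^1.5 = 0.778878 m^3/s
Step 2 — volume: V = 0.778878 * 2.893*3600 = 8111.86 m^3
Step 3 — depth: d = V/A * 1000 = 8111.86/5232 * 1000 = 1550 mm
Therefore the depth of water applied = 1550 mm.


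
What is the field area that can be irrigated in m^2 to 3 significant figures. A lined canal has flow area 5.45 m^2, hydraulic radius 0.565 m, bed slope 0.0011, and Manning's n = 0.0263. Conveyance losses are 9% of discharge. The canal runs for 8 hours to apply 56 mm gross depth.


Approach: apply Manning's equation with a conveyance and depth budget, Q = (1/n)*A*R^(2/3)*S^(1/2); Q_field = Q*(1-loss); Area = Q_field*t/(d/1000).
Step 1 — canal discharge (Manning's equation):
  Q = (1/0.0263) * 5.45 * 0.565^(2/3) * 0.0011^(1/2) = 4.6972 m^3/s
Step 2 — delivered flow: Q_field = 4.6972*(1 - 9/100) = 4.2744 m^3/s
Step 3 — volume delivered: V = 4.2744 * 8*3600 = 123100 m^3
Step 4 — area served: A = V / (depth/1000) = 123100 / 0.056 = 2200000 m^2
Therefore the field area that can be irrigated = 2200000 m^2.


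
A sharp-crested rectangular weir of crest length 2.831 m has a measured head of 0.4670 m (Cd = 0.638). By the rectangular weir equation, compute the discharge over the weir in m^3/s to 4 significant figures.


Approach: apply the rectangular weir equation, Q = (2/3)*Cd*L*sqrt(2g)*H^1.5.
Q = (2/3)*0.638*2.831*sqrt(2*9.81)*0.4670^1.5 = 1.702 m^3/s
Therefore the discharge over the weir = 1.702 m^3/s.


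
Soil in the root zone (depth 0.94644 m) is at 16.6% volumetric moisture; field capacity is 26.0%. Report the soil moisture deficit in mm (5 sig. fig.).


Approach: apply the soil moisture deficit relation, SMD = (FC - theta)/100 * depth * 1000.
SMD = (26.0 - 16.6)/100 * 0.94644 * 1000 = 88.965 mm
Therefore the soil moisture deficit = 88.965 mm.


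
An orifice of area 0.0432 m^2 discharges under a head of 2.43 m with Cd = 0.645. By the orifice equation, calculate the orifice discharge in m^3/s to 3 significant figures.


Approach: apply the orifice equation, Q = Cd*A*sqrt(2*g*h).
Q = 0.645 * 0.0432 * sqrt(2*9.81*2.43) = 0.192 m^3/s
Therefore the orifice discharge = 0.192 m^3/s.


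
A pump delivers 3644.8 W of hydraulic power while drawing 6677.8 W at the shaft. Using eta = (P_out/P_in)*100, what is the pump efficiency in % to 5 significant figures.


eta = (3644.8 / 6677.8) * 100 = 54.581 %
Therefore the pump efficiency = 54.581 %.


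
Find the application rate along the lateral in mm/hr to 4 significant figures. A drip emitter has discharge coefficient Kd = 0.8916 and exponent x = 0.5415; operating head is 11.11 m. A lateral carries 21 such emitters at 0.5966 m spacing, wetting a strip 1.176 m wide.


Approach: apply the emitter equation with a lateral mass balance, q = Kd*h^x; Q = n*q; rate = Q/(n*spacing*width).
Step 1 — single emitter flow (q = Kd*h^x):
  q = 0.8916 * 11.11^0.5415 = 3.28416 L/hr
Step 2 — total lateral flow: Q = 21 * 3.28416 = 68.9673 L/hr
Step 3 — wetted area: A = 21 * 0.5966 * 1.176 = 14.7336 m^2
Step 4 — application rate: Q/A = 68.9673/14.7336 = 4.681 mm/hr
Therefore the application rate along the lateral = 4.681 mm/hr.


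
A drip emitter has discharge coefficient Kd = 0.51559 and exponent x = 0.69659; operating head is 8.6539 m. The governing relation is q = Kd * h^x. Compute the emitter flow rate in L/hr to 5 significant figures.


q = 0.51559 * 8.6539^0.69659 = 2.3182 L/hr
Therefore the emitter flow rate = 2.3182 L/hr.


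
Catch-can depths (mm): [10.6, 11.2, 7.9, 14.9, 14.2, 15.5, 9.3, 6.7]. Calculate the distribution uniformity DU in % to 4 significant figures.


Approach: apply the low-quarter distribution uniformity, DU = (mean of lowest quarter of readings / overall mean)*100.
sorted lowest 2 of 8: [6.7, 7.9] -> mean = 7.30000 mm
overall mean = 11.2875 mm
DU = (7.30000/11.2875)*100 = 64.67 %
Therefore the distribution uniformity DU = 64.67 %.


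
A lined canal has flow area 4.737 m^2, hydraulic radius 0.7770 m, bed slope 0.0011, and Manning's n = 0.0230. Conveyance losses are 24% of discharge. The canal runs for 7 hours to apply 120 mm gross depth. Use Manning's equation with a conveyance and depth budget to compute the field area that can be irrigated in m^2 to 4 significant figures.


Approach: apply Manning's equation with a conveyance and depth budget, Q = (1/n)*A*R^(2/3)*S^(1/2); Q_field = Q*(1-loss); Area = Q_field*t/(d/1000).
Step 1 — canal discharge (Manning's equation):
  Q = (1/0.0230) * 4.737 * 0.7770^(2/3) * 0.0011^(1/2) = 5.77324 m^3/s
Step 2 — delivered flow: Q_field = 5.77324*(1 - 24/100) = 4.38766 m^3/s
Step 3 — volume delivered: V = 4.38766 * 7*3600 = 110569 m^3
Step 4 — area served: A = V / (depth/1000) = 110569 / 0.12 = 921400 m^2
Therefore the field area that can be irrigated = 921400 m^2.


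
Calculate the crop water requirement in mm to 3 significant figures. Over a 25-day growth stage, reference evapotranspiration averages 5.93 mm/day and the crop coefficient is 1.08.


Approach: apply the crop water requirement relation, CWR = ET0 * Kc * days.
CWR = 5.93 * 1.08 * 25 = 160 mm
Therefore the crop water requirement = 160 mm.


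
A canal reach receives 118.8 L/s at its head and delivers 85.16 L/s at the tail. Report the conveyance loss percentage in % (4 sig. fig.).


Approach: apply the conveyance loss ratio, loss% = ((Q_head - Q_tail)/Q_head)*100.
loss = ((118.8 - 85.16)/118.8)*100 = 28.32 %
Therefore the conveyance loss percentage = 28.32 %.


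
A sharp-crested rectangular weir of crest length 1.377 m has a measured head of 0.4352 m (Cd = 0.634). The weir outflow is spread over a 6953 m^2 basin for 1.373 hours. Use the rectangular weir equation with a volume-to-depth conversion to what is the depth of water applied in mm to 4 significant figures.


Approach: apply the rectangular weir equation with a volume-to-depth conversion, Q = (2/3)*Cd*L*sqrt(2g)*H^1.5; d = Q*t/A * 1000.
Step 1 — weir discharge:
  Q = (2/3)*0.634*1.377*sqrt(2*9.81)*0.4352^1.5 = 0.740142 m^3/s
Step 2 — volume: V = 0.740142 * 1.373*3600 = 3658.37 m^3
Step 3 — depth: d = V/A * 1000 = 3658.37/6953 * 1000 = 526.2 mm
Therefore the depth of water applied = 526.2 mm.


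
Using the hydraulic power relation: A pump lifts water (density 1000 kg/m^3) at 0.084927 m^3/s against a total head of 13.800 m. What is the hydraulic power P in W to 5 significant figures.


Approach: apply the hydraulic power relation, P = rho*g*Q*H.
P = 1000 * 9.81 * 0.084927 * 13.800 = 11497 W
Therefore the hydraulic power P = 11497 W.


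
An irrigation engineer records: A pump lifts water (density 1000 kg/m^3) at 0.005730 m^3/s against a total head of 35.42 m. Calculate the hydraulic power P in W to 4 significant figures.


Approach: apply the hydraulic power relation, P = rho*g*Q*H.
P = 1000 * 9.81 * 0.005730 * 35.42 = 1991 W
Therefore the hydraulic power P = 1991 W.


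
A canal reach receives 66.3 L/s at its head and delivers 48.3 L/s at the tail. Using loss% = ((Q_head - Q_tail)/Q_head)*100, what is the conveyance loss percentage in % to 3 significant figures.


loss = ((66.3 - 48.3)/66.3)*100 = 27.1 %
Therefore the conveyance loss percentage = 27.1 %.


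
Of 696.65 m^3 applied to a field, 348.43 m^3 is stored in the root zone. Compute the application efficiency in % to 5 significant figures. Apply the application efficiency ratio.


Approach: apply the application efficiency ratio, Ea = (stored/applied)*100.
Ea = (348.43/696.65)*100 = 50.015 %
Therefore the application efficiency = 50.015 %.


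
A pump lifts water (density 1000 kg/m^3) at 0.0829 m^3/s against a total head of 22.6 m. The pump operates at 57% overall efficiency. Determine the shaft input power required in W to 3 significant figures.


Approach: apply hydraulic power then efficiency conversion, P = rho*g*Q*H; P_in = P/eta.
Step 1 — hydraulic power (P = rho*g*Q*H):
  P = 1000 * 9.81 * 0.0829 * 22.6 = 18379 W
Step 2 — input power: P_in = P/eta = 18379 / 0.57 = 32200 W
Therefore the shaft input power required = 32200 W.


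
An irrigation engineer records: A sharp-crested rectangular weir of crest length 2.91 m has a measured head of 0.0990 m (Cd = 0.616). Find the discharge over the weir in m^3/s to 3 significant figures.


Approach: apply the rectangular weir equation, Q = (2/3)*Cd*L*sqrt(2g)*H^1.5.
Q = (2/3)*0.616*2.91*sqrt(2*9.81)*0.0990^1.5 = 0.165 m^3/s
Therefore the discharge over the weir = 0.165 m^3/s.


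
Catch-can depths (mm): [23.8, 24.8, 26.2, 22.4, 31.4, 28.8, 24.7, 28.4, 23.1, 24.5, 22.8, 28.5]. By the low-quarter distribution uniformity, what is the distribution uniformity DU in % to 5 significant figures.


Approach: apply the low-quarter distribution uniformity, DU = (mean of lowest quarter of readings / overall mean)*100.
sorted lowest 3 of 12: [22.4, 22.8, 23.1] -> mean = 22.76667 mm
overall mean = 25.78333 mm
DU = (22.76667/25.78333)*100 = 88.300 %
Therefore the distribution uniformity DU = 88.300 %.


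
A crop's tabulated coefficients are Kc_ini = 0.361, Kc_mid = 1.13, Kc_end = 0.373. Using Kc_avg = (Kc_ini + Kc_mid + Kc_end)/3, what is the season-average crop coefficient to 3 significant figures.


Kc_avg = (0.361 + 1.13 + 0.373)/3 = 0.621
Therefore the season-average crop coefficient = 0.621.


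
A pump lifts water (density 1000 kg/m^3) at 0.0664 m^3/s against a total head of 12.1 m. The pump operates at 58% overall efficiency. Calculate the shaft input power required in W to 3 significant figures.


Approach: apply hydraulic power then efficiency conversion, P = rho*g*Q*H; P_in = P/eta.
Step 1 — hydraulic power (P = rho*g*Q*H):
  P = 1000 * 9.81 * 0.0664 * 12.1 = 7881.7 W
Step 2 — input power: P_in = P/eta = 7881.7 / 0.58 = 13600 W
Therefore the shaft input power required = 13600 W.


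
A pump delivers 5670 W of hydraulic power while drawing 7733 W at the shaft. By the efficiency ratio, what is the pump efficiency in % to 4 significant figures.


Approach: apply the efficiency ratio, eta = (P_out/P_in)*100.
eta = (5670 / 7733) * 100 = 73.32 %
Therefore the pump efficiency = 73.32 %.


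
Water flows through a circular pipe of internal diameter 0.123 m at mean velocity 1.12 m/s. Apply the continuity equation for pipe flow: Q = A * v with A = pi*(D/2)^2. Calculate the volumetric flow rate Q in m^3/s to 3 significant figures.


A = pi*(0.123/2)^2 = 0.011882 m^2
Q = 0.011882 * 1.12 = 0.0133 m^3/s
Therefore the volumetric flow rate Q = 0.0133 m^3/s.


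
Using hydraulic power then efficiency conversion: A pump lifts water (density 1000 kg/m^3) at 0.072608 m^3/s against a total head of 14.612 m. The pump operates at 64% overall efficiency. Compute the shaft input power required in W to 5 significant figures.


Approach: apply hydraulic power then efficiency conversion, P = rho*g*Q*H; P_in = P/eta.
Step 1 — hydraulic power (P = rho*g*Q*H):
  P = 1000 * 9.81 * 0.072608 * 14.612 = 10407.90 W
Step 2 — input power: P_in = P/eta = 10407.90 / 0.64 = 16262 W
Therefore the shaft input power required = 16262 W.


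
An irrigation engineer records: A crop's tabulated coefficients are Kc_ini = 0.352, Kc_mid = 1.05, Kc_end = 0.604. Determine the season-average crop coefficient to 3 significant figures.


Approach: apply a simple seasonal average, Kc_avg = (Kc_ini + Kc_mid + Kc_end)/3.
Kc_avg = (0.352 + 1.05 + 0.604)/3 = 0.669
Therefore the season-average crop coefficient = 0.669.


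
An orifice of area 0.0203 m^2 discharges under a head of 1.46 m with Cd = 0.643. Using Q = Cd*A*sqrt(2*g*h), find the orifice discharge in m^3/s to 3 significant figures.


Q = 0.643 * 0.0203 * sqrt(2*9.81*1.46) = 0.0699 m^3/s
Therefore the orifice discharge = 0.0699 m^3/s.


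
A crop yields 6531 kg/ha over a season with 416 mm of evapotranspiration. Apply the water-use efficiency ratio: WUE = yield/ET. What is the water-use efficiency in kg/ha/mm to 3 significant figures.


WUE = 6531 / 416 = 15.7 kg/ha/mm
Therefore the water-use efficiency = 15.7 kg/ha/mm.


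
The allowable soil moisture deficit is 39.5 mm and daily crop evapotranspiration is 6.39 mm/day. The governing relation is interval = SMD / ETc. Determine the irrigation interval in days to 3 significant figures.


interval = 39.5 / 6.39 = 6.18 days
Therefore the irrigation interval = 6.18 days.


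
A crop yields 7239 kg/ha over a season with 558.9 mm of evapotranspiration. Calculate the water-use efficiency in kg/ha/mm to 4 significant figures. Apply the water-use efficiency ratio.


Approach: apply the water-use efficiency ratio, WUE = yield/ET.
WUE = 7239 / 558.9 = 12.95 kg/ha/mm
Therefore the water-use efficiency = 12.95 kg/ha/mm.


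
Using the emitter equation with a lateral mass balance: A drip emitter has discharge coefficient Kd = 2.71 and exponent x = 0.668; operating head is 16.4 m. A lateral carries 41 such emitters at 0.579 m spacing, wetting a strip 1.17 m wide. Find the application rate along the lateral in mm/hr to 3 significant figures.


Approach: apply the emitter equation with a lateral mass balance, q = Kd*h^x; Q = n*q; rate = Q/(n*spacing*width).
Step 1 — single emitter flow (q = Kd*h^x):
  q = 2.71 * 16.4^0.668 = 17.558 L/hr
Step 2 — total lateral flow: Q = 41 * 17.558 = 719.89 L/hr
Step 3 — wetted area: A = 41 * 0.579 * 1.17 = 27.775 m^2
Step 4 — application rate: Q/A = 719.89/27.775 = 25.9 mm/hr
Therefore the application rate along the lateral = 25.9 mm/hr.


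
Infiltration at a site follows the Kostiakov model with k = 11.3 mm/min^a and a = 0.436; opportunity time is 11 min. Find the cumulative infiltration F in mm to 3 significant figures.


Approach: apply the Kostiakov infiltration equation, F = k*t^a.
F = 11.3 * 11^0.436 = 32.1 mm
Therefore the cumulative infiltration F = 32.1 mm.


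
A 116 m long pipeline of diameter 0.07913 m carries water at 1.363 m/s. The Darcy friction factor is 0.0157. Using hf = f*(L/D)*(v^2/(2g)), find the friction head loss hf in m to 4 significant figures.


hf = 0.0157 * (116/0.07913) * (1.363^2 / (2*9.81))
hf = 2.179 m
Therefore the friction head loss hf = 2.179 m.


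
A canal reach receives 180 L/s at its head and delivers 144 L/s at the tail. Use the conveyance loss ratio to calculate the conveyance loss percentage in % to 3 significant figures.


Approach: apply the conveyance loss ratio, loss% = ((Q_head - Q_tail)/Q_head)*100.
loss = ((180 - 144)/180)*100 = 20.0 %
Therefore the conveyance loss percentage = 20.0 %.
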